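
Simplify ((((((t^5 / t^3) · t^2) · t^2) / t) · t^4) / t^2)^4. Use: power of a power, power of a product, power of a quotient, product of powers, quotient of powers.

t^28

((((((t^5 / t^3) · t^2) · t^2) / t) · t^4) / t^2)^4
= ((((((t^5 / t^3) · t^2) · t^2) / t) · t^4)^4) / ((t^2)^4)    [power of a quotient]
= ((((((t^5 / t^3) · t^2) · t^2) / t)^4) · ((t^4)^4)) / ((t^2)^4)    [power of a product]
= ((((((t^5 / t^3) · t^2) · t^2)^4) / (t^4)) · ((t^4)^4)) / ((t^2)^4)    [power of a quotient]
= ((((((t^5 / t^3) · t^2)^4) · ((t^2)^4)) / (t^4)) · ((t^4)^4)) / ((t^2)^4)    [power of a product]
= ((((((t^5 / t^3)^4) · ((t^2)^4)) · ((t^2)^4)) / (t^4)) · ((t^4)^4)) / ((t^2)^4)    [power of a product]
= (((((((t^5)^4) / ((t^3)^4)) · ((t^2)^4)) · ((t^2)^4)) / (t^4)) · ((t^4)^4)) / ((t^2)^4)    [power of a quotient]
= (((((t^20 / ((t^3)^4)) · ((t^2)^4)) · ((t^2)^4)) / (t^4)) · ((t^4)^4)) / ((t^2)^4)    [power of a power]
= (((((t^20 / t^12) · ((t^2)^4)) · ((t^2)^4)) / (t^4)) · ((t^4)^4)) / ((t^2)^4)    [power of a power]
= ((((t^8 · ((t^2)^4)) · ((t^2)^4)) / (t^4)) · ((t^4)^4)) / ((t^2)^4)    [quotient of powers]
= ((((t^8 · t^8) · ((t^2)^4)) / (t^4)) · ((t^4)^4)) / ((t^2)^4)    [power of a power]
= (((t^16 · ((t^2)^4)) / (t^4)) · ((t^4)^4)) / ((t^2)^4)    [product of powers]
= (((t^16 · t^8) / (t^4)) · ((t^4)^4)) / ((t^2)^4)    [power of a power]
= ((t^24 / (t^4)) · ((t^4)^4)) / ((t^2)^4)    [product of powers]
= (t^20 · ((t^4)^4)) / ((t^2)^4)    [quotient of powers]
= (t^20 · t^16) / ((t^2)^4)    [power of a power]
= t^36 / ((t^2)^4)    [product of powers]
= t^36 / t^8    [power of a power]
= t^28    [quotient of powers]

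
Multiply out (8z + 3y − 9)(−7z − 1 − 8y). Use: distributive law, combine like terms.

(8z + 3y − 9)(−7z − 1 − 8y)
= −56z^2 − 8z − 64yz − 21yz − 3y − 24y^2 + 63z + 9 + 72y    [distributive law]
= −56z^2 + 55z − 85yz + 69y − 24y^2 + 9    [combine like terms]

−56z^2 + 55z − 85yz + 69y − 24y^2 + 9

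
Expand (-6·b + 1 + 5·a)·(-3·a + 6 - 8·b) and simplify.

-22·a·b - 44·b + 48·b^2 + 27·a + 6 - 15·a^2

(-6·b + 1 + 5·a)·(-3·a + 6 - 8·b)
= 18·a·b - 36·b + 48·b^2 - 3·a + 6 - 8·b - 15·a^2 + 30·a - 40·a·b    [distributive law]
= -22·a·b - 44·b + 48·b^2 + 27·a + 6 - 15·a^2    [combine like terms]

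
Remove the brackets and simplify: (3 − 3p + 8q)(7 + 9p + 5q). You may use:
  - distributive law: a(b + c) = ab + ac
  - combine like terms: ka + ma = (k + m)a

21 + 6p + 71q − 27p^2 + 57pq + 40q^2

(3 − 3p + 8q)(7 + 9p + 5q)
= 21 + 27p + 15q − 21p − 27p^2 − 15pq + 56q + 72pq + 40q^2    [distributive law]
= 21 + 6p + 71q − 27p^2 + 57pq + 40q^2    [combine like terms]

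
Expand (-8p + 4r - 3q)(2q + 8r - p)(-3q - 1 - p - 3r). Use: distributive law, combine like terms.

(-8p + 4r - 3q)(2q + 8r - p)(-3q - 1 - p - 3r)
= (-16pq - 64pr + 8p^2 + 8qr + 32r^2 - 4pr - 6q^2 - 24qr + 3pq)(-3q - 1 - p - 3r)    [distributive law]
= (-13pq - 68pr + 8p^2 - 16qr + 32r^2 - 6q^2)(-3q - 1 - p - 3r)    [combine like terms]
= 39pq^2 + 13pq + 13p^2q + 39pqr + 204pqr + 68pr + 68p^2r + 204pr^2 - 24p^2q - 8p^2 - 8p^3 - 24p^2r + 48q^2r + 16qr + 16pqr + 48qr^2 - 96qr^2 - 32r^2 - 32pr^2 - 96r^3 + 18q^3 + 6q^2 + 6pq^2 + 18q^2r    [distributive law]
= 45pq^2 + 13pq - 11p^2q + 259pqr + 68pr + 44p^2r + 172pr^2 - 8p^2 - 8p^3 + 66q^2r + 16qr - 48qr^2 - 32r^2 - 96r^3 + 18q^3 + 6q^2    [combine like terms]

45pq^2 + 13pq - 11p^2q + 259pqr + 68pr + 44p^2r + 172pr^2 - 8p^2 - 8p^3 + 66q^2r + 16qr - 48qr^2 - 32r^2 - 96r^3 + 18q^3 + 6q^2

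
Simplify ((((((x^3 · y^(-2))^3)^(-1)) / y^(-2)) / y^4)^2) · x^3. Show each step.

x^(-15)·y^8

((((((x^3 · y^(-2))^3)^(-1)) / y^(-2)) / y^4)^2) · x^3
= ((((((x^3 · y^(-2))^3)^(-1)) / y^(-2))^2) / ((y^4)^2)) · x^3    [power of a quotient]
= ((((((x^3 · y^(-2))^3)^(-1))^2) / ((y^(-2))^2)) / ((y^4)^2)) · x^3    [power of a quotient]
= (((((x^3 · y^(-2))^3)^(-2)) / ((y^(-2))^2)) / ((y^4)^2)) · x^3    [power of a power]
= ((((x^3 · y^(-2))^(-6)) / ((y^(-2))^2)) / ((y^4)^2)) · x^3    [power of a power]
= (((((x^3)^(-6)) · ((y^(-2))^(-6))) / ((y^(-2))^2)) / ((y^4)^2)) · x^3    [power of a product]
= (((x^(-18) · ((y^(-2))^(-6))) / ((y^(-2))^2)) / ((y^4)^2)) · x^3    [power of a power]
= (((x^(-18) · y^12) / ((y^(-2))^2)) / ((y^4)^2)) · x^3    [power of a power]
= (((x^(-18) · y^12) / y^(-4)) / ((y^4)^2)) · x^3    [power of a power]
= (((x^(-18) · y^12) / y^(-4)) / y^8) · x^3    [power of a power]
= x^(-15)·y^8    [quotient of powers; product of powers]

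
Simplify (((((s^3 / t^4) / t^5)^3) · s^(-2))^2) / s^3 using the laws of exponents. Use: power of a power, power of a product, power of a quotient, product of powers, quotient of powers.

(((((s^3 / t^4) / t^5)^3) · s^(-2))^2) / s^3
= (((((s^3 / t^4) / t^5)^3)^2) · ((s^(-2))^2)) / s^3    [power of a product]
= ((((s^3 / t^4) / t^5)^6) · ((s^(-2))^2)) / s^3    [power of a power]
= ((((s^3 / t^4)^6) / ((t^5)^6)) · ((s^(-2))^2)) / s^3    [power of a quotient]
= (((((s^3)^6) / ((t^4)^6)) / ((t^5)^6)) · ((s^(-2))^2)) / s^3    [power of a quotient]
= (((s^18 / ((t^4)^6)) / ((t^5)^6)) · ((s^(-2))^2)) / s^3    [power of a power]
= (((s^18 / t^24) / ((t^5)^6)) · ((s^(-2))^2)) / s^3    [power of a power]
= (((s^18 / t^24) / t^30) · ((s^(-2))^2)) / s^3    [power of a power]
= (((s^18 / t^24) / t^30) · s^(-4)) / s^3    [power of a power]
= s^11t^(-54)    [quotient of powers; product of powers]

s^11t^(-54)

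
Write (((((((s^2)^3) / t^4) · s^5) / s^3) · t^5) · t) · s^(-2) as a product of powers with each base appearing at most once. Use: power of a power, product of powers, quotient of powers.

(((((((s^2)^3) / t^4) · s^5) / s^3) · t^5) · t) · s^(-2)
= (((((s^6 / t^4) · s^5) / s^3) · t^5) · t) · s^(-2)    [power of a power]
= s^6t^2    [quotient of powers; product of powers]

s^6t^2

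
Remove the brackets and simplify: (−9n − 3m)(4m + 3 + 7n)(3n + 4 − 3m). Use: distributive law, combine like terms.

18mn^2 − 174mn + 135m^2n − 333n^2 − 108n − 189n^3 − 21m^2 + 36m^3 − 36m

(−9n − 3m)(4m + 3 + 7n)(3n + 4 − 3m)
= (−36mn − 27n − 63n^2 − 12m^2 − 9m − 21mn)(3n + 4 − 3m)    [distributive law]
= (−57mn − 27n − 63n^2 − 12m^2 − 9m)(3n + 4 − 3m)    [combine like terms]
= −171mn^2 − 228mn + 171m^2n − 81n^2 − 108n + 81mn − 189n^3 − 252n^2 + 189mn^2 − 36m^2n − 48m^2 + 36m^3 − 27mn − 36m + 27m^2    [distributive law]
= 18mn^2 − 174mn + 135m^2n − 333n^2 − 108n − 189n^3 − 21m^2 + 36m^3 − 36m    [combine like terms]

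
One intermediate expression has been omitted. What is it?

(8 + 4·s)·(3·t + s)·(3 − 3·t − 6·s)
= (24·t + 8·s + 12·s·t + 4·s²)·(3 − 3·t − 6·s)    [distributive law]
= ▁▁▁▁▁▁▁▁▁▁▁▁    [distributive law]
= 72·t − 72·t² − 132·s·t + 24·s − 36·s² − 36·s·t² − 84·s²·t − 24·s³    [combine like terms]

By distributive law:

72·t − 72·t² − 144·s·t + 24·s − 24·s·t − 48·s² + 36·s·t − 36·s·t² − 72·s²·t + 12·s² − 12·s²·t − 24·s³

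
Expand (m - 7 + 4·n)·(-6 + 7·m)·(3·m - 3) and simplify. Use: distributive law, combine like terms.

-186·m² + 291·m + 21·m³ - 126 - 156·m·n + 72·n + 84·m²·n

(m - 7 + 4·n)·(-6 + 7·m)·(3·m - 3)
= (-6·m + 7·m² + 42 - 49·m - 24·n + 28·m·n)·(3·m - 3)    [distributive law]
= (-55·m + 7·m² + 42 - 24·n + 28·m·n)·(3·m - 3)    [combine like terms]
= -165·m² + 165·m + 21·m³ - 21·m² + 126·m - 126 - 72·m·n + 72·n + 84·m²·n - 84·m·n    [distributive law]
= -186·m² + 291·m + 21·m³ - 126 - 156·m·n + 72·n + 84·m²·n    [combine like terms]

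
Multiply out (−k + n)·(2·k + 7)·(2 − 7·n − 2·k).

(−k + n)·(2·k + 7)·(2 − 7·n − 2·k)
= (−2·k² − 7·k + 2·k·n + 7·n)·(2 − 7·n − 2·k)    [distributive law]
= −4·k² + 14·k²·n + 4·k³ − 14·k + 49·k·n + 14·k² + 4·k·n − 14·k·n² − 4·k²·n + 14·n − 49·n² − 14·k·n    [distributive law]
= 10·k² + 10·k²·n + 4·k³ − 14·k + 39·k·n − 14·k·n² + 14·n − 49·n²    [combine like terms]

10·k² + 10·k²·n + 4·k³ − 14·k + 39·k·n − 14·k·n² + 14·n − 49·n²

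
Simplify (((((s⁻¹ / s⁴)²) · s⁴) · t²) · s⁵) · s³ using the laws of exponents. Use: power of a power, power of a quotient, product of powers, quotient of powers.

(((((s⁻¹ / s⁴)²) · s⁴) · t²) · s⁵) · s³
= ((((((s⁻¹)²) / ((s⁴)²)) · s⁴) · t²) · s⁵) · s³    [power of a quotient]
= ((((s⁻² / ((s⁴)²)) · s⁴) · t²) · s⁵) · s³    [power of a power]
= ((((s⁻² / s⁸) · s⁴) · t²) · s⁵) · s³    [power of a power]
= (((s⁻¹⁰ · s⁴) · t²) · s⁵) · s³    [quotient of powers]
= ((s⁻⁶ · t²) · s⁵) · s³    [product of powers]
= s²·t²    [product of powers]

s²·t²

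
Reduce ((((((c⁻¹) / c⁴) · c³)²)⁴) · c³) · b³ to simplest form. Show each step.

b³c⁻¹³

((((((c⁻¹) / c⁴) · c³)²)⁴) · c³) · b³
= (((((c⁻¹) / c⁴) · c³)⁸) · c³) · b³    [power of a power]
= (((((c⁻¹) / c⁴)⁸) · ((c³)⁸)) · c³) · b³    [power of a product]
= (((((c⁻¹)⁸) / ((c⁴)⁸)) · ((c³)⁸)) · c³) · b³    [power of a quotient]
= ((((c⁻⁸) / ((c⁴)⁸)) · ((c³)⁸)) · c³) · b³    [power of a power]
= (((c⁻⁸ / c³²) · ((c³)⁸)) · c³) · b³    [power of a power]
= ((c⁻⁴⁰ · ((c³)⁸)) · c³) · b³    [quotient of powers]
= ((c⁻⁴⁰ · c²⁴) · c³) · b³    [power of a power]
= (c⁻¹⁶ · c³) · b³    [product of powers]
= c⁻¹³ · b³    [product of powers]
= b³c⁻¹³    [rearrange]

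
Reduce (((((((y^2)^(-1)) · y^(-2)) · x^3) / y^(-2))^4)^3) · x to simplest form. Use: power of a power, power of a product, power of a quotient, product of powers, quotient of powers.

(((((((y^2)^(-1)) · y^(-2)) · x^3) / y^(-2))^4)^3) · x
= ((((((y^2)^(-1)) · y^(-2)) · x^3) / y^(-2))^12) · x    [power of a power]
= ((((((y^2)^(-1)) · y^(-2)) · x^3)^12) / ((y^(-2))^12)) · x    [power of a quotient]
= ((((((y^2)^(-1)) · y^(-2))^12) · ((x^3)^12)) / ((y^(-2))^12)) · x    [power of a product]
= ((((((y^2)^(-1))^12) · ((y^(-2))^12)) · ((x^3)^12)) / ((y^(-2))^12)) · x    [power of a product]
= (((((y^2)^(-12)) · ((y^(-2))^12)) · ((x^3)^12)) / ((y^(-2))^12)) · x    [power of a power]
= (((y^(-24) · ((y^(-2))^12)) · ((x^3)^12)) / ((y^(-2))^12)) · x    [power of a power]
= (((y^(-24) · y^(-24)) · ((x^3)^12)) / ((y^(-2))^12)) · x    [power of a power]
= ((y^(-48) · ((x^3)^12)) / ((y^(-2))^12)) · x    [product of powers]
= ((y^(-48) · x^36) / ((y^(-2))^12)) · x    [power of a power]
= ((y^(-48) · x^36) / y^(-24)) · x    [power of a power]
= x^37·y^(-24)    [quotient of powers; product of powers]

x^37·y^(-24)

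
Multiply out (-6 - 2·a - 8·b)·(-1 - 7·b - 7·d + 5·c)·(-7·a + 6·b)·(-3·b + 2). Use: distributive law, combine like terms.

-550·a·b - 84·a + 492·b² + 72·b + 398·a·b² - 228·b³ + 266·a·b·d - 588·a·d - 84·b²·d + 504·b·d - 190·a·b·c + 420·a·c + 60·b²·c - 360·b·c - 154·a²·b - 28·a² + 294·a²·b² + 924·a·b³ + 294·a²·b·d - 196·a²·d + 924·a·b²·d - 210·a²·b·c + 140·a²·c - 660·a·b²·c - 1008·b⁴ - 1008·b³·d + 720·b³·c

(-6 - 2·a - 8·b)·(-1 - 7·b - 7·d + 5·c)·(-7·a + 6·b)·(-3·b + 2)
= (6 + 42·b + 42·d - 30·c + 2·a + 14·a·b + 14·a·d - 10·a·c + 8·b + 56·b² + 56·b·d - 40·b·c)·(-7·a + 6·b)·(-3·b + 2)    [distributive law]
= (6 + 50·b + 42·d - 30·c + 2·a + 14·a·b + 14·a·d - 10·a·c + 56·b² + 56·b·d - 40·b·c)·(-7·a + 6·b)·(-3·b + 2)    [combine like terms]
= (-42·a + 36·b - 350·a·b + 300·b² - 294·a·d + 252·b·d + 210·a·c - 180·b·c - 14·a² + 12·a·b - 98·a²·b + 84·a·b² - 98·a²·d + 84·a·b·d + 70·a²·c - 60·a·b·c - 392·a·b² + 336·b³ - 392·a·b·d + 336·b²·d + 280·a·b·c - 240·b²·c)·(-3·b + 2)    [distributive law]
= (-42·a + 36·b - 338·a·b + 300·b² - 294·a·d + 252·b·d + 210·a·c - 180·b·c - 14·a² - 98·a²·b - 308·a·b² - 98·a²·d - 308·a·b·d + 70·a²·c + 220·a·b·c + 336·b³ + 336·b²·d - 240·b²·c)·(-3·b + 2)    [combine like terms]
= 126·a·b - 84·a - 108·b² + 72·b + 1014·a·b² - 676·a·b - 900·b³ + 600·b² + 882·a·b·d - 588·a·d - 756·b²·d + 504·b·d - 630·a·b·c + 420·a·c + 540·b²·c - 360·b·c + 42·a²·b - 28·a² + 294·a²·b² - 196·a²·b + 924·a·b³ - 616·a·b² + 294·a²·b·d - 196·a²·d + 924·a·b²·d - 616·a·b·d - 210·a²·b·c + 140·a²·c - 660·a·b²·c + 440·a·b·c - 1008·b⁴ + 672·b³ - 1008·b³·d + 672·b²·d + 720·b³·c - 480·b²·c    [distributive law]
= -550·a·b - 84·a + 492·b² + 72·b + 398·a·b² - 228·b³ + 266·a·b·d - 588·a·d - 84·b²·d + 504·b·d - 190·a·b·c + 420·a·c + 60·b²·c - 360·b·c - 154·a²·b - 28·a² + 294·a²·b² + 924·a·b³ + 294·a²·b·d - 196·a²·d + 924·a·b²·d - 210·a²·b·c + 140·a²·c - 660·a·b²·c - 1008·b⁴ - 1008·b³·d + 720·b³·c    [combine like terms]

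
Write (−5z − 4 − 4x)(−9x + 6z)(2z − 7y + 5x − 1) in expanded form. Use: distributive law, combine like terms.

(−5z − 4 − 4x)(−9x + 6z)(2z − 7y + 5x − 1)
= (45xz − 30z^2 + 36x − 24z + 36x^2 − 24xz)(2z − 7y + 5x − 1)    [distributive law]
= (21xz − 30z^2 + 36x − 24z + 36x^2)(2z − 7y + 5x − 1)    [combine like terms]
= 42xz^2 − 147xyz + 105x^2z − 21xz − 60z^3 + 210yz^2 − 150xz^2 + 30z^2 + 72xz − 252xy + 180x^2 − 36x − 48z^2 + 168yz − 120xz + 24z + 72x^2z − 252x^2y + 180x^3 − 36x^2    [distributive law]
= −108xz^2 − 147xyz + 177x^2z − 69xz − 60z^3 + 210yz^2 − 18z^2 − 252xy + 144x^2 − 36x + 168yz + 24z − 252x^2y + 180x^3    [combine like terms]

−108xz^2 − 147xyz + 177x^2z − 69xz − 60z^3 + 210yz^2 − 18z^2 − 252xy + 144x^2 − 36x + 168yz + 24z − 252x^2y + 180x^3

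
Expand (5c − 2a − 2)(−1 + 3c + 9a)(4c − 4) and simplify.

−104c^2 + 52c + 60c^3 + 156ac^2 − 220ac + 64a − 72a^2c + 72a^2 − 8

(5c − 2a − 2)(−1 + 3c + 9a)(4c − 4)
= (−5c + 15c^2 + 45ac + 2a − 6ac − 18a^2 + 2 − 6c − 18a)(4c − 4)    [distributive law]
= (−11c + 15c^2 + 39ac − 16a − 18a^2 + 2)(4c − 4)    [combine like terms]
= −44c^2 + 44c + 60c^3 − 60c^2 + 156ac^2 − 156ac − 64ac + 64a − 72a^2c + 72a^2 + 8c − 8    [distributive law]
= −104c^2 + 52c + 60c^3 + 156ac^2 − 220ac + 64a − 72a^2c + 72a^2 − 8    [combine like terms]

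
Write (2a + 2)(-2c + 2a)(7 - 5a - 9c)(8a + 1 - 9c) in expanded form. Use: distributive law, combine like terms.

(2a + 2)(-2c + 2a)(7 - 5a - 9c)(8a + 1 - 9c)
= (-4ac + 4a² - 4c + 4a)(7 - 5a - 9c)(8a + 1 - 9c)    [distributive law]
= (-28ac + 20a²c + 36ac² + 28a² - 20a³ - 36a²c - 28c + 20ac + 36c² + 28a - 20a² - 36ac)(8a + 1 - 9c)    [distributive law]
= (-44ac - 16a²c + 36ac² + 8a² - 20a³ - 28c + 36c² + 28a)(8a + 1 - 9c)    [combine like terms]
= -352a²c - 44ac + 396ac² - 128a³c - 16a²c + 144a²c² + 288a²c² + 36ac² - 324ac³ + 64a³ + 8a² - 72a²c - 160a⁴ - 20a³ + 180a³c - 224ac - 28c + 252c² + 288ac² + 36c² - 324c³ + 224a² + 28a - 252ac    [distributive law]
= -440a²c - 520ac + 720ac² + 52a³c + 432a²c² - 324ac³ + 44a³ + 232a² - 160a⁴ - 28c + 288c² - 324c³ + 28a    [combine like terms]

-440a²c - 520ac + 720ac² + 52a³c + 432a²c² - 324ac³ + 44a³ + 232a² - 160a⁴ - 28c + 288c² - 324c³ + 28a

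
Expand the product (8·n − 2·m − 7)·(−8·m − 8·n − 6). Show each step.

−48·m·n − 64·n^2 + 8·n + 16·m^2 + 68·m + 42

(8·n − 2·m − 7)·(−8·m − 8·n − 6)
= −64·m·n − 64·n^2 − 48·n + 16·m^2 + 16·m·n + 12·m + 56·m + 56·n + 42    [distributive law]
= −48·m·n − 64·n^2 + 8·n + 16·m^2 + 68·m + 42    [combine like terms]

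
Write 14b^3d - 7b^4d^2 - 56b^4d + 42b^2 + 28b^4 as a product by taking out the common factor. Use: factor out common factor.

14b^3d - 7b^4d^2 - 56b^4d + 42b^2 + 28b^4
= 7(2b^3d - b^4d^2 - 8b^4d + 6b^2 + 4b^4)    [factor out 7]
= 7b^2(2bd - b^2d^2 - 8b^2d + 6 + 4b^2)    [factor out b^2]

7b^2(2bd - b^2d^2 - 8b^2d + 6 + 4b^2)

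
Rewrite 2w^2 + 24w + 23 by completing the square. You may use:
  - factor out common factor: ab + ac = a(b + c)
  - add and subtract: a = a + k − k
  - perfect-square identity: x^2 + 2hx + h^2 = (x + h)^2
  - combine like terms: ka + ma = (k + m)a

2(w + 6)^2 - 49

2w^2 + 24w + 23
= 2(w^2 + 12w) + 23    [factor out 2 from the w-terms]
= 2(w^2 + 12w + 36 - 36) + 23    [add and subtract 36 inside the bracket]
= 2(w + 6)^2 - 72 + 23    [perfect-square identity]
= 2(w + 6)^2 - 49    [combine constants]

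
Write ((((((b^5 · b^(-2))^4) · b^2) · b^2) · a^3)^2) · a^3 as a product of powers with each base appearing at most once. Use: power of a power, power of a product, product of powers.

((((((b^5 · b^(-2))^4) · b^2) · b^2) · a^3)^2) · a^3
= ((((((b^5 · b^(-2))^4) · b^2) · b^2)^2) · ((a^3)^2)) · a^3    [power of a product]
= ((((((b^5 · b^(-2))^4) · b^2)^2) · ((b^2)^2)) · ((a^3)^2)) · a^3    [power of a product]
= ((((((b^5 · b^(-2))^4)^2) · ((b^2)^2)) · ((b^2)^2)) · ((a^3)^2)) · a^3    [power of a product]
= (((((b^5 · b^(-2))^8) · ((b^2)^2)) · ((b^2)^2)) · ((a^3)^2)) · a^3    [power of a power]
= ((((((b^5)^8) · ((b^(-2))^8)) · ((b^2)^2)) · ((b^2)^2)) · ((a^3)^2)) · a^3    [power of a product]
= ((((b^40 · ((b^(-2))^8)) · ((b^2)^2)) · ((b^2)^2)) · ((a^3)^2)) · a^3    [power of a power]
= ((((b^40 · b^(-16)) · ((b^2)^2)) · ((b^2)^2)) · ((a^3)^2)) · a^3    [power of a power]
= (((b^24 · ((b^2)^2)) · ((b^2)^2)) · ((a^3)^2)) · a^3    [product of powers]
= (((b^24 · b^4) · ((b^2)^2)) · ((a^3)^2)) · a^3    [power of a power]
= ((b^28 · ((b^2)^2)) · ((a^3)^2)) · a^3    [product of powers]
= ((b^28 · b^4) · ((a^3)^2)) · a^3    [power of a power]
= (b^32 · ((a^3)^2)) · a^3    [product of powers]
= (b^32 · a^6) · a^3    [power of a power]
= a^9b^32    [product of powers]

a^9b^32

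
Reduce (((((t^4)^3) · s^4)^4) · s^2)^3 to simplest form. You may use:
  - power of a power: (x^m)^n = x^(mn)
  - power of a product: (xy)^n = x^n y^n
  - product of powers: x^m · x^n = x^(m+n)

s^54t^144

(((((t^4)^3) · s^4)^4) · s^2)^3
= (((((t^4)^3) · s^4)^4)^3) · ((s^2)^3)    [power of a product]
= ((((t^4)^3) · s^4)^12) · ((s^2)^3)    [power of a power]
= ((((t^4)^3)^12) · ((s^4)^12)) · ((s^2)^3)    [power of a product]
= (((t^4)^36) · ((s^4)^12)) · ((s^2)^3)    [power of a power]
= (t^144 · ((s^4)^12)) · ((s^2)^3)    [power of a power]
= (t^144 · s^48) · ((s^2)^3)    [power of a power]
= (t^144 · s^48) · s^6    [power of a power]
= s^54t^144    [product of powers]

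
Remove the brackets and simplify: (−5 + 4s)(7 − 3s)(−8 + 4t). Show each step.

280 − 140t − 344s + 172st + 96s^2 − 48s^2t

(−5 + 4s)(7 − 3s)(−8 + 4t)
= (−35 + 15s + 28s − 12s^2)(−8 + 4t)    [distributive law]
= (−35 + 43s − 12s^2)(−8 + 4t)    [combine like terms]
= 280 − 140t − 344s + 172st + 96s^2 − 48s^2t    [distributive law]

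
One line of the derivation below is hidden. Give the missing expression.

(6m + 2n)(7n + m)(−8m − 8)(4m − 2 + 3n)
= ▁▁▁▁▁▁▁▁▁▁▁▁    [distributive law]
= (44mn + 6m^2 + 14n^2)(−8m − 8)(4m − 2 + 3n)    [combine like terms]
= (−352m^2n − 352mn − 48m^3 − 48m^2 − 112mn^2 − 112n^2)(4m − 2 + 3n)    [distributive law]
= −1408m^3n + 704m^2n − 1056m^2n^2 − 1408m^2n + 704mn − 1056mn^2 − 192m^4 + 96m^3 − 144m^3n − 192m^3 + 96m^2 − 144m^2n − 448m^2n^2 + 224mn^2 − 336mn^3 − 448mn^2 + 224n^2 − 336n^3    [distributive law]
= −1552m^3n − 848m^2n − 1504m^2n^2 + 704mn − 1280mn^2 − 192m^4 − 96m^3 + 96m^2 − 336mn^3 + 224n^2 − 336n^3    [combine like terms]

After distributive law, the bracketed line is:

(42mn + 6m^2 + 14n^2 + 2mn)(−8m − 8)(4m − 2 + 3n)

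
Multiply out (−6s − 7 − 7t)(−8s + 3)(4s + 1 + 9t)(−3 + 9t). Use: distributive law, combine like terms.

−576s³ + 1728s³t − 600s² − 168s²t + 5904s²t² + 138s − 1356st + 1314st² + 63 + 441t − 1323t² + 4536st³ − 1701t³

(−6s − 7 − 7t)(−8s + 3)(4s + 1 + 9t)(−3 + 9t)
= (48s² − 18s + 56s − 21 + 56st − 21t)(4s + 1 + 9t)(−3 + 9t)    [distributive law]
= (48s² + 38s − 21 + 56st − 21t)(4s + 1 + 9t)(−3 + 9t)    [combine like terms]
= (192s³ + 48s² + 432s²t + 152s² + 38s + 342st − 84s − 21 − 189t + 224s²t + 56st + 504st² − 84st − 21t − 189t²)(−3 + 9t)    [distributive law]
= (192s³ + 200s² + 656s²t − 46s + 314st − 21 − 210t + 504st² − 189t²)(−3 + 9t)    [combine like terms]
= −576s³ + 1728s³t − 600s² + 1800s²t − 1968s²t + 5904s²t² + 138s − 414st − 942st + 2826st² + 63 − 189t + 630t − 1890t² − 1512st² + 4536st³ + 567t² − 1701t³    [distributive law]
= −576s³ + 1728s³t − 600s² − 168s²t + 5904s²t² + 138s − 1356st + 1314st² + 63 + 441t − 1323t² + 4536st³ − 1701t³    [combine like terms]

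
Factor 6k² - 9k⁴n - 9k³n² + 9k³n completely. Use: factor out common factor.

3k²(2 - 3k²n - 3kn² + 3kn)

6k² - 9k⁴n - 9k³n² + 9k³n
= 3(2k² - 3k⁴n - 3k³n² + 3k³n)    [factor out 3]
= 3k²(2 - 3k²n - 3kn² + 3kn)    [factor out k²]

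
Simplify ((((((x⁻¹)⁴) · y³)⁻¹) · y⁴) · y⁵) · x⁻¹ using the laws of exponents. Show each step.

x³y⁶

((((((x⁻¹)⁴) · y³)⁻¹) · y⁴) · y⁵) · x⁻¹
= ((((((x⁻¹)⁴)⁻¹) · ((y³)⁻¹)) · y⁴) · y⁵) · x⁻¹    [power of a product]
= (((((x⁻¹)⁻⁴) · ((y³)⁻¹)) · y⁴) · y⁵) · x⁻¹    [power of a power]
= (((x⁴ · ((y³)⁻¹)) · y⁴) · y⁵) · x⁻¹    [power of a power]
= (((x⁴ · y⁻³) · y⁴) · y⁵) · x⁻¹    [power of a power]
= x³y⁶    [product of powers]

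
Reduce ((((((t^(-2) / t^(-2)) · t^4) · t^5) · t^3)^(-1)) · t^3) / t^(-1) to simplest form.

t^(-8)

((((((t^(-2) / t^(-2)) · t^4) · t^5) · t^3)^(-1)) · t^3) / t^(-1)
= ((((((t^(-2) / t^(-2)) · t^4) · t^5)^(-1)) · ((t^3)^(-1))) · t^3) / t^(-1)    [power of a product]
= ((((((t^(-2) / t^(-2)) · t^4)^(-1)) · ((t^5)^(-1))) · ((t^3)^(-1))) · t^3) / t^(-1)    [power of a product]
= ((((((t^(-2) / t^(-2))^(-1)) · ((t^4)^(-1))) · ((t^5)^(-1))) · ((t^3)^(-1))) · t^3) / t^(-1)    [power of a product]
= (((((((t^(-2))^(-1)) / ((t^(-2))^(-1))) · ((t^4)^(-1))) · ((t^5)^(-1))) · ((t^3)^(-1))) · t^3) / t^(-1)    [power of a quotient]
= (((((t^2 / ((t^(-2))^(-1))) · ((t^4)^(-1))) · ((t^5)^(-1))) · ((t^3)^(-1))) · t^3) / t^(-1)    [power of a power]
= (((((t^2 / t^2) · ((t^4)^(-1))) · ((t^5)^(-1))) · ((t^3)^(-1))) · t^3) / t^(-1)    [power of a power]
= ((((t^0 · ((t^4)^(-1))) · ((t^5)^(-1))) · ((t^3)^(-1))) · t^3) / t^(-1)    [quotient of powers]
= ((((t^0 · t^(-4)) · ((t^5)^(-1))) · ((t^3)^(-1))) · t^3) / t^(-1)    [power of a power]
= (((t^(-4) · ((t^5)^(-1))) · ((t^3)^(-1))) · t^3) / t^(-1)    [product of powers]
= (((t^(-4) · t^(-5)) · ((t^3)^(-1))) · t^3) / t^(-1)    [power of a power]
= ((t^(-9) · ((t^3)^(-1))) · t^3) / t^(-1)    [product of powers]
= ((t^(-9) · t^(-3)) · t^3) / t^(-1)    [power of a power]
= (t^(-12) · t^3) / t^(-1)    [product of powers]
= t^(-9) / t^(-1)    [product of powers]
= t^(-8)    [quotient of powers]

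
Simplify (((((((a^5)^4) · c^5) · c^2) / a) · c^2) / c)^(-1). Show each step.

(((((((a^5)^4) · c^5) · c^2) / a) · c^2) / c)^(-1)
= (((((((a^5)^4) · c^5) · c^2) / a) · c^2)^(-1)) / (c^(-1))    [power of a quotient]
= (((((((a^5)^4) · c^5) · c^2) / a)^(-1)) · ((c^2)^(-1))) / (c^(-1))    [power of a product]
= (((((((a^5)^4) · c^5) · c^2)^(-1)) / (a^(-1))) · ((c^2)^(-1))) / (c^(-1))    [power of a quotient]
= (((((((a^5)^4) · c^5)^(-1)) · ((c^2)^(-1))) / (a^(-1))) · ((c^2)^(-1))) / (c^(-1))    [power of a product]
= (((((((a^5)^4)^(-1)) · ((c^5)^(-1))) · ((c^2)^(-1))) / (a^(-1))) · ((c^2)^(-1))) / (c^(-1))    [power of a product]
= ((((((a^5)^(-4)) · ((c^5)^(-1))) · ((c^2)^(-1))) / (a^(-1))) · ((c^2)^(-1))) / (c^(-1))    [power of a power]
= ((((a^(-20) · ((c^5)^(-1))) · ((c^2)^(-1))) / (a^(-1))) · ((c^2)^(-1))) / (c^(-1))    [power of a power]
= ((((a^(-20) · c^(-5)) · ((c^2)^(-1))) / (a^(-1))) · ((c^2)^(-1))) / (c^(-1))    [power of a power]
= ((((a^(-20) · c^(-5)) · c^(-2)) / (a^(-1))) · ((c^2)^(-1))) / (c^(-1))    [power of a power]
= ((((a^(-20) · c^(-5)) · c^(-2)) / a^(-1)) · c^(-2)) / (c^(-1))    [power of a power]
= a^(-19)·c^(-8)    [quotient of powers; product of powers]

a^(-19)·c^(-8)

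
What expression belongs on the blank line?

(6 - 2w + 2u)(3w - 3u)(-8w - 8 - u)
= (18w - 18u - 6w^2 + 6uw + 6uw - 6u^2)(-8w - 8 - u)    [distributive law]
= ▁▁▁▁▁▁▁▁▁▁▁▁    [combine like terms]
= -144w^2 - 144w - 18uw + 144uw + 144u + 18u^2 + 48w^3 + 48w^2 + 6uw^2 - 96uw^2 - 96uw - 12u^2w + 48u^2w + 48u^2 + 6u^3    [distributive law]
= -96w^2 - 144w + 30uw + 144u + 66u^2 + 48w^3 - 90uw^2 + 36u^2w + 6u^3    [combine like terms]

After combine like terms, the bracketed line is:

(18w - 18u - 6w^2 + 12uw - 6u^2)(-8w - 8 - u)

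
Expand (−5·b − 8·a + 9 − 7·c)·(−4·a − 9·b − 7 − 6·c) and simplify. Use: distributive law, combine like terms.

92·a·b + 45·b² − 46·b + 93·b·c + 32·a² + 20·a + 76·a·c − 63 − 5·c + 42·c²

(−5·b − 8·a + 9 − 7·c)·(−4·a − 9·b − 7 − 6·c)
= 20·a·b + 45·b² + 35·b + 30·b·c + 32·a² + 72·a·b + 56·a + 48·a·c − 36·a − 81·b − 63 − 54·c + 28·a·c + 63·b·c + 49·c + 42·c²    [distributive law]
= 92·a·b + 45·b² − 46·b + 93·b·c + 32·a² + 20·a + 76·a·c − 63 − 5·c + 42·c²    [combine like terms]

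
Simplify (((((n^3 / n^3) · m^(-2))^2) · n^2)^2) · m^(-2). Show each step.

(((((n^3 / n^3) · m^(-2))^2) · n^2)^2) · m^(-2)
= (((((n^3 / n^3) · m^(-2))^2)^2) · ((n^2)^2)) · m^(-2)    [power of a product]
= ((((n^3 / n^3) · m^(-2))^4) · ((n^2)^2)) · m^(-2)    [power of a power]
= ((((n^3 / n^3)^4) · ((m^(-2))^4)) · ((n^2)^2)) · m^(-2)    [power of a product]
= (((((n^3)^4) / ((n^3)^4)) · ((m^(-2))^4)) · ((n^2)^2)) · m^(-2)    [power of a quotient]
= (((n^12 / ((n^3)^4)) · ((m^(-2))^4)) · ((n^2)^2)) · m^(-2)    [power of a power]
= (((n^12 / n^12) · ((m^(-2))^4)) · ((n^2)^2)) · m^(-2)    [power of a power]
= ((n^0 · ((m^(-2))^4)) · ((n^2)^2)) · m^(-2)    [quotient of powers]
= ((n^0 · m^(-8)) · ((n^2)^2)) · m^(-2)    [power of a power]
= ((n^0 · m^(-8)) · n^4) · m^(-2)    [power of a power]
= m^(-10)·n^4    [product of powers]

m^(-10)·n^4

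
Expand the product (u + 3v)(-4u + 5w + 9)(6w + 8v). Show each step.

(u + 3v)(-4u + 5w + 9)(6w + 8v)
= (-4u^2 + 5uw + 9u - 12uv + 15vw + 27v)(6w + 8v)    [distributive law]
= -24u^2w - 32u^2v + 30uw^2 + 40uvw + 54uw + 72uv - 72uvw - 96uv^2 + 90vw^2 + 120v^2w + 162vw + 216v^2    [distributive law]
= -24u^2w - 32u^2v + 30uw^2 - 32uvw + 54uw + 72uv - 96uv^2 + 90vw^2 + 120v^2w + 162vw + 216v^2    [combine like terms]

-24u^2w - 32u^2v + 30uw^2 - 32uvw + 54uw + 72uv - 96uv^2 + 90vw^2 + 120v^2w + 162vw + 216v^2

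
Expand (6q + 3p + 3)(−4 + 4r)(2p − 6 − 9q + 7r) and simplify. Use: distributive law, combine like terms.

60pq + 252q + 216q² − 420qr − 60pqr − 216q²r + 168qr² − 24p² + 48p − 132pr + 24p²r + 84pr² + 72 − 156r + 84r²

(6q + 3p + 3)(−4 + 4r)(2p − 6 − 9q + 7r)
= (−24q + 24qr − 12p + 12pr − 12 + 12r)(2p − 6 − 9q + 7r)    [distributive law]
= −48pq + 144q + 216q² − 168qr + 48pqr − 144qr − 216q²r + 168qr² − 24p² + 72p + 108pq − 84pr + 24p²r − 72pr − 108pqr + 84pr² − 24p + 72 + 108q − 84r + 24pr − 72r − 108qr + 84r²    [distributive law]
= 60pq + 252q + 216q² − 420qr − 60pqr − 216q²r + 168qr² − 24p² + 48p − 132pr + 24p²r + 84pr² + 72 − 156r + 84r²    [combine like terms]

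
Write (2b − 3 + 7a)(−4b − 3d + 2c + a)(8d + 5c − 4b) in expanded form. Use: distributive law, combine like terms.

(2b − 3 + 7a)(−4b − 3d + 2c + a)(8d + 5c − 4b)
= (−8b^2 − 6bd + 4bc + 2ab + 12b + 9d − 6c − 3a − 28ab − 21ad + 14ac + 7a^2)(8d + 5c − 4b)    [distributive law]
= (−8b^2 − 6bd + 4bc − 26ab + 12b + 9d − 6c − 3a − 21ad + 14ac + 7a^2)(8d + 5c − 4b)    [combine like terms]
= −64b^2d − 40b^2c + 32b^3 − 48bd^2 − 30bcd + 24b^2d + 32bcd + 20bc^2 − 16b^2c − 208abd − 130abc + 104ab^2 + 96bd + 60bc − 48b^2 + 72d^2 + 45cd − 36bd − 48cd − 30c^2 + 24bc − 24ad − 15ac + 12ab − 168ad^2 − 105acd + 84abd + 112acd + 70ac^2 − 56abc + 56a^2d + 35a^2c − 28a^2b    [distributive law]
= −40b^2d − 56b^2c + 32b^3 − 48bd^2 + 2bcd + 20bc^2 − 124abd − 186abc + 104ab^2 + 60bd + 84bc − 48b^2 + 72d^2 − 3cd − 30c^2 − 24ad − 15ac + 12ab − 168ad^2 + 7acd + 70ac^2 + 56a^2d + 35a^2c − 28a^2b    [combine like terms]

−40b^2d − 56b^2c + 32b^3 − 48bd^2 + 2bcd + 20bc^2 − 124abd − 186abc + 104ab^2 + 60bd + 84bc − 48b^2 + 72d^2 − 3cd − 30c^2 − 24ad − 15ac + 12ab − 168ad^2 + 7acd + 70ac^2 + 56a^2d + 35a^2c − 28a^2b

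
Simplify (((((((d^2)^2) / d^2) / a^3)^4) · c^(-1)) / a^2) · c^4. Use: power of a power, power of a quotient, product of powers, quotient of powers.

(((((((d^2)^2) / d^2) / a^3)^4) · c^(-1)) / a^2) · c^4
= (((((((d^2)^2) / d^2)^4) / ((a^3)^4)) · c^(-1)) / a^2) · c^4    [power of a quotient]
= (((((((d^2)^2)^4) / ((d^2)^4)) / ((a^3)^4)) · c^(-1)) / a^2) · c^4    [power of a quotient]
= ((((((d^2)^8) / ((d^2)^4)) / ((a^3)^4)) · c^(-1)) / a^2) · c^4    [power of a power]
= ((((d^16 / ((d^2)^4)) / ((a^3)^4)) · c^(-1)) / a^2) · c^4    [power of a power]
= ((((d^16 / d^8) / ((a^3)^4)) · c^(-1)) / a^2) · c^4    [power of a power]
= (((d^8 / ((a^3)^4)) · c^(-1)) / a^2) · c^4    [quotient of powers]
= (((d^8 / a^12) · c^(-1)) / a^2) · c^4    [power of a power]
= a^(-14)c^3d^8    [quotient of powers; product of powers]

a^(-14)c^3d^8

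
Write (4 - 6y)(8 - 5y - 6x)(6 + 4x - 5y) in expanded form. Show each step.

(4 - 6y)(8 - 5y - 6x)(6 + 4x - 5y)
= (32 - 20y - 24x - 48y + 30y^2 + 36xy)(6 + 4x - 5y)    [distributive law]
= (32 - 68y - 24x + 30y^2 + 36xy)(6 + 4x - 5y)    [combine like terms]
= 192 + 128x - 160y - 408y - 272xy + 340y^2 - 144x - 96x^2 + 120xy + 180y^2 + 120xy^2 - 150y^3 + 216xy + 144x^2y - 180xy^2    [distributive law]
= 192 - 16x - 568y + 64xy + 520y^2 - 96x^2 - 60xy^2 - 150y^3 + 144x^2y    [combine like terms]

192 - 16x - 568y + 64xy + 520y^2 - 96x^2 - 60xy^2 - 150y^3 + 144x^2y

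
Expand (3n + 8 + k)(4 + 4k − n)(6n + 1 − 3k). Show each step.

(3n + 8 + k)(4 + 4k − n)(6n + 1 − 3k)
= (12n + 12kn − 3n^2 + 32 + 32k − 8n + 4k + 4k^2 − kn)(6n + 1 − 3k)    [distributive law]
= (4n + 11kn − 3n^2 + 32 + 36k + 4k^2)(6n + 1 − 3k)    [combine like terms]
= 24n^2 + 4n − 12kn + 66kn^2 + 11kn − 33k^2n − 18n^3 − 3n^2 + 9kn^2 + 192n + 32 − 96k + 216kn + 36k − 108k^2 + 24k^2n + 4k^2 − 12k^3    [distributive law]
= 21n^2 + 196n + 215kn + 75kn^2 − 9k^2n − 18n^3 + 32 − 60k − 104k^2 − 12k^3    [combine like terms]

21n^2 + 196n + 215kn + 75kn^2 − 9k^2n − 18n^3 + 32 − 60k − 104k^2 − 12k^3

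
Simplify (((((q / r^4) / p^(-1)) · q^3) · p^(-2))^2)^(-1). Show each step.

p^2q^(-8)r^8

(((((q / r^4) / p^(-1)) · q^3) · p^(-2))^2)^(-1)
= ((((q / r^4) / p^(-1)) · q^3) · p^(-2))^(-2)    [power of a power]
= ((((q / r^4) / p^(-1)) · q^3)^(-2)) · ((p^(-2))^(-2))    [power of a product]
= ((((q / r^4) / p^(-1))^(-2)) · ((q^3)^(-2))) · ((p^(-2))^(-2))    [power of a product]
= ((((q / r^4)^(-2)) / ((p^(-1))^(-2))) · ((q^3)^(-2))) · ((p^(-2))^(-2))    [power of a quotient]
= ((((q^(-2)) / ((r^4)^(-2))) / ((p^(-1))^(-2))) · ((q^3)^(-2))) · ((p^(-2))^(-2))    [power of a quotient]
= (((q^(-2) / r^(-8)) / ((p^(-1))^(-2))) · ((q^3)^(-2))) · ((p^(-2))^(-2))    [power of a power]
= (((q^(-2) / r^(-8)) / p^2) · ((q^3)^(-2))) · ((p^(-2))^(-2))    [power of a power]
= (((q^(-2) / r^(-8)) / p^2) · q^(-6)) · ((p^(-2))^(-2))    [power of a power]
= (((q^(-2) / r^(-8)) / p^2) · q^(-6)) · p^4    [power of a power]
= p^2q^(-8)r^8    [quotient of powers; product of powers]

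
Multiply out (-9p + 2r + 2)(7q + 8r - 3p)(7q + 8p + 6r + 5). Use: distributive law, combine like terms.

(-9p + 2r + 2)(7q + 8r - 3p)(7q + 8p + 6r + 5)
= (-63pq - 72pr + 27p^2 + 14qr + 16r^2 - 6pr + 14q + 16r - 6p)(7q + 8p + 6r + 5)    [distributive law]
= (-63pq - 78pr + 27p^2 + 14qr + 16r^2 + 14q + 16r - 6p)(7q + 8p + 6r + 5)    [combine like terms]
= -441pq^2 - 504p^2q - 378pqr - 315pq - 546pqr - 624p^2r - 468pr^2 - 390pr + 189p^2q + 216p^3 + 162p^2r + 135p^2 + 98q^2r + 112pqr + 84qr^2 + 70qr + 112qr^2 + 128pr^2 + 96r^3 + 80r^2 + 98q^2 + 112pq + 84qr + 70q + 112qr + 128pr + 96r^2 + 80r - 42pq - 48p^2 - 36pr - 30p    [distributive law]
= -441pq^2 - 315p^2q - 812pqr - 245pq - 462p^2r - 340pr^2 - 298pr + 216p^3 + 87p^2 + 98q^2r + 196qr^2 + 266qr + 96r^3 + 176r^2 + 98q^2 + 70q + 80r - 30p    [combine like terms]

-441pq^2 - 315p^2q - 812pqr - 245pq - 462p^2r - 340pr^2 - 298pr + 216p^3 + 87p^2 + 98q^2r + 196qr^2 + 266qr + 96r^3 + 176r^2 + 98q^2 + 70q + 80r - 30p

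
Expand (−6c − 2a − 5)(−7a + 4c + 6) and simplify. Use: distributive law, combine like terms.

(−6c − 2a − 5)(−7a + 4c + 6)
= 42ac − 24c^2 − 36c + 14a^2 − 8ac − 12a + 35a − 20c − 30    [distributive law]
= 34ac − 24c^2 − 56c + 14a^2 + 23a − 30    [combine like terms]

34ac − 24c^2 − 56c + 14a^2 + 23a − 30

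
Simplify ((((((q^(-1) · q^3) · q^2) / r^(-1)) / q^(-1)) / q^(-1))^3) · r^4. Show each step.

q^18r^7

((((((q^(-1) · q^3) · q^2) / r^(-1)) / q^(-1)) / q^(-1))^3) · r^4
= ((((((q^(-1) · q^3) · q^2) / r^(-1)) / q^(-1))^3) / ((q^(-1))^3)) · r^4    [power of a quotient]
= ((((((q^(-1) · q^3) · q^2) / r^(-1))^3) / ((q^(-1))^3)) / ((q^(-1))^3)) · r^4    [power of a quotient]
= ((((((q^(-1) · q^3) · q^2)^3) / ((r^(-1))^3)) / ((q^(-1))^3)) / ((q^(-1))^3)) · r^4    [power of a quotient]
= ((((((q^(-1) · q^3)^3) · ((q^2)^3)) / ((r^(-1))^3)) / ((q^(-1))^3)) / ((q^(-1))^3)) · r^4    [power of a product]
= (((((((q^(-1))^3) · ((q^3)^3)) · ((q^2)^3)) / ((r^(-1))^3)) / ((q^(-1))^3)) / ((q^(-1))^3)) · r^4    [power of a product]
= (((((q^(-3) · ((q^3)^3)) · ((q^2)^3)) / ((r^(-1))^3)) / ((q^(-1))^3)) / ((q^(-1))^3)) · r^4    [power of a power]
= (((((q^(-3) · q^9) · ((q^2)^3)) / ((r^(-1))^3)) / ((q^(-1))^3)) / ((q^(-1))^3)) · r^4    [power of a power]
= ((((q^6 · ((q^2)^3)) / ((r^(-1))^3)) / ((q^(-1))^3)) / ((q^(-1))^3)) · r^4    [product of powers]
= ((((q^6 · q^6) / ((r^(-1))^3)) / ((q^(-1))^3)) / ((q^(-1))^3)) · r^4    [power of a power]
= (((q^12 / ((r^(-1))^3)) / ((q^(-1))^3)) / ((q^(-1))^3)) · r^4    [product of powers]
= (((q^12 / r^(-3)) / ((q^(-1))^3)) / ((q^(-1))^3)) · r^4    [power of a power]
= (((q^12 / r^(-3)) / q^(-3)) / ((q^(-1))^3)) · r^4    [power of a power]
= (((q^12 / r^(-3)) / q^(-3)) / q^(-3)) · r^4    [power of a power]
= q^18r^7    [quotient of powers; product of powers]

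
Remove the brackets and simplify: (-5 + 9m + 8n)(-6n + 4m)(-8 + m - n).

-240n + 226mn + 354n^2 + 160m - 308m^2 - 58m^2n - 26mn^2 + 36m^3 + 48n^3

(-5 + 9m + 8n)(-6n + 4m)(-8 + m - n)
= (30n - 20m - 54mn + 36m^2 - 48n^2 + 32mn)(-8 + m - n)    [distributive law]
= (30n - 20m - 22mn + 36m^2 - 48n^2)(-8 + m - n)    [combine like terms]
= -240n + 30mn - 30n^2 + 160m - 20m^2 + 20mn + 176mn - 22m^2n + 22mn^2 - 288m^2 + 36m^3 - 36m^2n + 384n^2 - 48mn^2 + 48n^3    [distributive law]
= -240n + 226mn + 354n^2 + 160m - 308m^2 - 58m^2n - 26mn^2 + 36m^3 + 48n^3    [combine like terms]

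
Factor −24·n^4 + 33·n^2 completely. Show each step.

−24·n^4 + 33·n^2
= 3(−8·n^4 + 11·n^2)    [factor out 3]
= 3·n^2(−8·n^2 + 11)    [factor out n^2]

3·n^2(−8·n^2 + 11)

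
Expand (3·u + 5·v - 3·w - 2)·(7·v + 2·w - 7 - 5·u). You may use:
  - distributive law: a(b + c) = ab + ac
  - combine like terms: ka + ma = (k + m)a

-4·u·v + 21·u·w - 11·u - 15·u^2 + 35·v^2 - 11·v·w - 49·v - 6·w^2 + 17·w + 14

(3·u + 5·v - 3·w - 2)·(7·v + 2·w - 7 - 5·u)
= 21·u·v + 6·u·w - 21·u - 15·u^2 + 35·v^2 + 10·v·w - 35·v - 25·u·v - 21·v·w - 6·w^2 + 21·w + 15·u·w - 14·v - 4·w + 14 + 10·u    [distributive law]
= -4·u·v + 21·u·w - 11·u - 15·u^2 + 35·v^2 - 11·v·w - 49·v - 6·w^2 + 17·w + 14    [combine like terms]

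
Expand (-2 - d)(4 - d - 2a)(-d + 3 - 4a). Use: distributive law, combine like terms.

(-2 - d)(4 - d - 2a)(-d + 3 - 4a)
= (-8 + 2d + 4a - 4d + d^2 + 2ad)(-d + 3 - 4a)    [distributive law]
= (-8 - 2d + 4a + d^2 + 2ad)(-d + 3 - 4a)    [combine like terms]
= 8d - 24 + 32a + 2d^2 - 6d + 8ad - 4ad + 12a - 16a^2 - d^3 + 3d^2 - 4ad^2 - 2ad^2 + 6ad - 8a^2d    [distributive law]
= 2d - 24 + 44a + 5d^2 + 10ad - 16a^2 - d^3 - 6ad^2 - 8a^2d    [combine like terms]

2d - 24 + 44a + 5d^2 + 10ad - 16a^2 - d^3 - 6ad^2 - 8a^2d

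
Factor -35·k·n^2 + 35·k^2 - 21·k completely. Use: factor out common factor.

-35·k·n^2 + 35·k^2 - 21·k
= 7(-5·k·n^2 + 5·k^2 - 3·k)    [factor out 7]
= 7·k(-5·n^2 + 5·k - 3)    [factor out k]

7·k(-5·n^2 + 5·k - 3)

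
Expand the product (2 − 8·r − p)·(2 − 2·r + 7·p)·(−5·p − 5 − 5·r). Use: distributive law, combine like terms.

−80·p − 20 + 80·r + 310·p·r + 20·r² − 25·p² + 190·p·r² − 80·r³ + 305·p²·r + 35·p³

(2 − 8·r − p)·(2 − 2·r + 7·p)·(−5·p − 5 − 5·r)
= (4 − 4·r + 14·p − 16·r + 16·r² − 56·p·r − 2·p + 2·p·r − 7·p²)·(−5·p − 5 − 5·r)    [distributive law]
= (4 − 20·r + 12·p + 16·r² − 54·p·r − 7·p²)·(−5·p − 5 − 5·r)    [combine like terms]
= −20·p − 20 − 20·r + 100·p·r + 100·r + 100·r² − 60·p² − 60·p − 60·p·r − 80·p·r² − 80·r² − 80·r³ + 270·p²·r + 270·p·r + 270·p·r² + 35·p³ + 35·p² + 35·p²·r    [distributive law]
= −80·p − 20 + 80·r + 310·p·r + 20·r² − 25·p² + 190·p·r² − 80·r³ + 305·p²·r + 35·p³    [combine like terms]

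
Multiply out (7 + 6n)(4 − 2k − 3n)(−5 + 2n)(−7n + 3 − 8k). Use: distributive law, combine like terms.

(7 + 6n)(4 − 2k − 3n)(−5 + 2n)(−7n + 3 − 8k)
= (28 − 14k − 21n + 24n − 12kn − 18n^2)(−5 + 2n)(−7n + 3 − 8k)    [distributive law]
= (28 − 14k + 3n − 12kn − 18n^2)(−5 + 2n)(−7n + 3 − 8k)    [combine like terms]
= (−140 + 56n + 70k − 28kn − 15n + 6n^2 + 60kn − 24kn^2 + 90n^2 − 36n^3)(−7n + 3 − 8k)    [distributive law]
= (−140 + 41n + 70k + 32kn + 96n^2 − 24kn^2 − 36n^3)(−7n + 3 − 8k)    [combine like terms]
= 980n − 420 + 1120k − 287n^2 + 123n − 328kn − 490kn + 210k − 560k^2 − 224kn^2 + 96kn − 256k^2n − 672n^3 + 288n^2 − 768kn^2 + 168kn^3 − 72kn^2 + 192k^2n^2 + 252n^4 − 108n^3 + 288kn^3    [distributive law]
= 1103n − 420 + 1330k + n^2 − 722kn − 560k^2 − 1064kn^2 − 256k^2n − 780n^3 + 456kn^3 + 192k^2n^2 + 252n^4    [combine like terms]

1103n − 420 + 1330k + n^2 − 722kn − 560k^2 − 1064kn^2 − 256k^2n − 780n^3 + 456kn^3 + 192k^2n^2 + 252n^4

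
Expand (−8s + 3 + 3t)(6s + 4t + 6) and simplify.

−48s^2 − 14st − 30s + 30t + 18 + 12t^2

(−8s + 3 + 3t)(6s + 4t + 6)
= −48s^2 − 32st − 48s + 18s + 12t + 18 + 18st + 12t^2 + 18t    [distributive law]
= −48s^2 − 14st − 30s + 30t + 18 + 12t^2    [combine like terms]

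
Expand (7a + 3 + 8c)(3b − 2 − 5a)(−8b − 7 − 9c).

−168ab^2 + 85ab + 131abc + 203a + 541ac + 280a^2b + 245a^2 + 315a^2c − 72b^2 − 15b − 121bc + 42 + 166c − 192b^2c − 216bc^2 + 144c^2 + 360ac^2

(7a + 3 + 8c)(3b − 2 − 5a)(−8b − 7 − 9c)
= (21ab − 14a − 35a^2 + 9b − 6 − 15a + 24bc − 16c − 40ac)(−8b − 7 − 9c)    [distributive law]
= (21ab − 29a − 35a^2 + 9b − 6 + 24bc − 16c − 40ac)(−8b − 7 − 9c)    [combine like terms]
= −168ab^2 − 147ab − 189abc + 232ab + 203a + 261ac + 280a^2b + 245a^2 + 315a^2c − 72b^2 − 63b − 81bc + 48b + 42 + 54c − 192b^2c − 168bc − 216bc^2 + 128bc + 112c + 144c^2 + 320abc + 280ac + 360ac^2    [distributive law]
= −168ab^2 + 85ab + 131abc + 203a + 541ac + 280a^2b + 245a^2 + 315a^2c − 72b^2 − 15b − 121bc + 42 + 166c − 192b^2c − 216bc^2 + 144c^2 + 360ac^2    [combine like terms]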